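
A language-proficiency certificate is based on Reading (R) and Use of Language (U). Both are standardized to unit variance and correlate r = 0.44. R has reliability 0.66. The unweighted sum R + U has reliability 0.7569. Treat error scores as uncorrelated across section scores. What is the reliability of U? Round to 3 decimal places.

0.640

Var(R+U) = 2 + 2·0.44 = 2.880.
True-score variance = ρ_R + ρ_U + 2·0.44, so 0.7569 = (0.66 + ρ_U + 0.88) / 2.880.
ρ_U = 0.7569·2.880 − 0.66 − 0.88 = 0.640.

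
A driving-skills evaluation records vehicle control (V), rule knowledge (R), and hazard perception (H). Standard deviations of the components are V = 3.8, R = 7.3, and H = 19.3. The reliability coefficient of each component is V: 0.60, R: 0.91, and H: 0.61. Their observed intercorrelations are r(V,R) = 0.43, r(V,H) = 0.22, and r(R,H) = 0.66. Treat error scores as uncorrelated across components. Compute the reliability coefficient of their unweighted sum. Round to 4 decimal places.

Var(V+R+H) = 3.8² + 7.3² + 19.3² + 2·[3.8·7.3·0.43 + 3.8·19.3·0.22 + 7.3·19.3·0.66] = 440.22 + 242.101 = 682.321.
With uncorrelated errors the cross-covariances are all true-score covariance, so they carry over unchanged; only the diagonal terms shrink to ρᵢσᵢ².
True-score variance = [3.8²·0.60 + 7.3²·0.91 + 19.3²·0.61] + 242.101 = 284.377 + 242.101 = 526.478.
Reliability = 526.478 / 682.321 = 0.7716.

0.7716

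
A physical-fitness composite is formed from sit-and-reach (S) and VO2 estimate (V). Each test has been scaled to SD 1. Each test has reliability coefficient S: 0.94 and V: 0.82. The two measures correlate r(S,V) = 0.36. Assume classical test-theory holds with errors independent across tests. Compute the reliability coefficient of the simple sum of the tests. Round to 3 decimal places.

0.912

Var(S+V) = 2 + 2·[0.36] = 2 + 0.72 = 2.72.
Because errors are independent across components, Cov(Tᵢ,Tⱼ) = Cov(Xᵢ,Xⱼ); the off-diagonal part of the true-score variance is the same as above.
True-score variance = [0.94 + 0.82] + 0.72 = 1.76 + 0.72 = 2.48.
Reliability = 2.48 / 2.72 = 0.912.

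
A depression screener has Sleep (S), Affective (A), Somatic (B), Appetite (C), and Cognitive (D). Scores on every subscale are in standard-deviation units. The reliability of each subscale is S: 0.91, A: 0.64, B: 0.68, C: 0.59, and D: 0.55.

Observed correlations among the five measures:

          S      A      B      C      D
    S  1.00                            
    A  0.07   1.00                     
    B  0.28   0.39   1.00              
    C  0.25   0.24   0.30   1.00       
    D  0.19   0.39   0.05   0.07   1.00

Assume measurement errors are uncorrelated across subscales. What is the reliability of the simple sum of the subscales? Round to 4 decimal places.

0.8277

Var(S+A+B+C+D) = 5 + 2·[0.07 + 0.28 + 0.25 + 0.19 + 0.39 + 0.24 + 0.39 + 0.30 + 0.05 + 0.07] = 5 + 4.46 = 9.46.
With uncorrelated errors the cross-covariances are all true-score covariance, so they carry over unchanged; only the diagonal terms shrink to ρᵢσᵢ².
True-score variance = [0.91 + 0.64 + 0.68 + 0.59 + 0.55] + 4.46 = 3.37 + 4.46 = 7.83.
Reliability = 7.83 / 9.46 = 0.8277.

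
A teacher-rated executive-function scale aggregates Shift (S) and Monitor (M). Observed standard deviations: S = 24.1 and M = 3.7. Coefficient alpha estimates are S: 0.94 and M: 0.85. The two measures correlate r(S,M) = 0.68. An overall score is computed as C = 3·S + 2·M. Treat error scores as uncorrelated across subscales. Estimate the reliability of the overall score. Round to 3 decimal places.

Var(C) = 3²·24.1² + 2²·3.7² + 2·[6·24.1·3.7·0.68] = 5282.05 + 727.627 = 6009.68.
With uncorrelated errors the cross-covariances are all true-score covariance, so they carry over unchanged; only the diagonal terms shrink to ρᵢσᵢ².
True-score variance = [3²·24.1²·0.94 + 2²·3.7²·0.85] + 727.627 = 4960.2 + 727.627 = 5687.83.
Reliability = 5687.83 / 6009.68 = 0.946.

0.946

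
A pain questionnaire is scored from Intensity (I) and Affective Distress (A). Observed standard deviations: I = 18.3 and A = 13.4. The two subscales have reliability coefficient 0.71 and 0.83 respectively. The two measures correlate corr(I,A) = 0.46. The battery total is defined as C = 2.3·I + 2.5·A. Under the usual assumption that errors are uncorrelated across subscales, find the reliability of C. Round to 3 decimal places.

0.832

Var(C) = 2.3²·18.3² + 2.5²·13.4² + 2·[5.75·18.3·13.4·0.46] = 2893.82 + 1297.21 = 4191.03.
Because errors are independent across components, Cov(Tᵢ,Tⱼ) = Cov(Xᵢ,Xⱼ); the off-diagonal part of the true-score variance is the same as above.
True-score variance = [2.3²·18.3²·0.71 + 2.5²·13.4²·0.83] + 1297.21 = 2189.28 + 1297.21 = 3486.49.
Reliability = 3486.49 / 4191.03 = 0.832.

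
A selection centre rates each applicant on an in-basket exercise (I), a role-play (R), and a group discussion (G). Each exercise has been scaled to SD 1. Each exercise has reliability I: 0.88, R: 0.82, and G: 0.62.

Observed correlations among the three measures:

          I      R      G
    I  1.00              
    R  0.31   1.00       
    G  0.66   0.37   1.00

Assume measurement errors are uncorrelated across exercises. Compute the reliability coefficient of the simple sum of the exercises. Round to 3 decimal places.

0.880

Var(I+R+G) = 3 + 2·[0.31 + 0.66 + 0.37] = 3 + 2.68 = 5.68.
With uncorrelated errors the cross-covariances are all true-score covariance, so they carry over unchanged; only the diagonal terms shrink to ρᵢσᵢ².
True-score variance = [0.88 + 0.82 + 0.62] + 2.68 = 2.32 + 2.68 = 5.
Reliability = 5 / 5.68 = 0.880.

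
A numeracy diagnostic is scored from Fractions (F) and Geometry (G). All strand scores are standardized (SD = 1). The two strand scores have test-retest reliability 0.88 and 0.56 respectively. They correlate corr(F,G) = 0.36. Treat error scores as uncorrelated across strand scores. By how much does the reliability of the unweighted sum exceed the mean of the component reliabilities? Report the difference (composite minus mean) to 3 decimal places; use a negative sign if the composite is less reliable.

Var(sum) = 2 + 0.72 = 2.72; true-score variance = 1.44 + 0.72 = 2.16; composite reliability = 0.7941.
Mean component reliability = 0.7200.
Difference = 0.7941 − 0.7200 = 0.074.

0.074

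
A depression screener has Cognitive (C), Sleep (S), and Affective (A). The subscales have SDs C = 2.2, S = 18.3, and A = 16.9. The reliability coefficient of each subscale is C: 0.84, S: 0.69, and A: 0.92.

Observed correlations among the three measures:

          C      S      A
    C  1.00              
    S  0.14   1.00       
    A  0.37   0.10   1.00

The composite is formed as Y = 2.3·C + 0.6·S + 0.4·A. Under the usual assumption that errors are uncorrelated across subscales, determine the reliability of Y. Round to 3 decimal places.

0.818

Var(Y) = 2.3²·2.2² + 0.6²·18.3² + 0.4²·16.9² + 2·[1.38·2.2·18.3·0.14 + 0.92·2.2·16.9·0.37 + 0.24·18.3·16.9·0.10] = 191.862 + 55.7136 = 247.575.
With uncorrelated errors the cross-covariances are all true-score covariance, so they carry over unchanged; only the diagonal terms shrink to ρᵢσᵢ².
True-score variance = [2.3²·2.2²·0.84 + 0.6²·18.3²·0.69 + 0.4²·16.9²·0.92] + 55.7136 = 146.735 + 55.7136 = 202.449.
Reliability = 202.449 / 247.575 = 0.818.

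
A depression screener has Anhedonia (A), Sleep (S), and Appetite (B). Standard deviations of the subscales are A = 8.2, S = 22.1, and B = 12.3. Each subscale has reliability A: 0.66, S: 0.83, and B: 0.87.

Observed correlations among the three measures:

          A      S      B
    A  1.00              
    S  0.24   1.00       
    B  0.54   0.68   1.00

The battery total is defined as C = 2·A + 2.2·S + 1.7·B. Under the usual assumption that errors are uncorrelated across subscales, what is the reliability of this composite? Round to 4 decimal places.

0.8943

Var(C) = 2²·8.2² + 2.2²·22.1² + 1.7²·12.3² + 2·[4.4·8.2·22.1·0.24 + 3.4·8.2·12.3·0.54 + 3.74·22.1·12.3·0.68] = 3070.09 + 2135.73 = 5205.82.
Under uncorrelated errors the observed covariances equal the true-score covariances, so only the own-variance terms attenuate.
True-score variance = [2²·8.2²·0.66 + 2.2²·22.1²·0.83 + 1.7²·12.3²·0.87] + 2135.73 = 2519.94 + 2135.73 = 4655.67.
Reliability = 4655.67 / 5205.82 = 0.8943.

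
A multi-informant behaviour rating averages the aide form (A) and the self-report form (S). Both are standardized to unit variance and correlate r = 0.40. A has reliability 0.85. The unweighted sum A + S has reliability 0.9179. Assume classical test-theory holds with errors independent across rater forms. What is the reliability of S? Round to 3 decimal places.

0.920

Var(A+S) = 2 + 2·0.40 = 2.800.
True-score variance = ρ_A + ρ_S + 2·0.40, so 0.9179 = (0.85 + ρ_S + 0.80) / 2.800.
ρ_S = 0.9179·2.800 − 0.85 − 0.80 = 0.920.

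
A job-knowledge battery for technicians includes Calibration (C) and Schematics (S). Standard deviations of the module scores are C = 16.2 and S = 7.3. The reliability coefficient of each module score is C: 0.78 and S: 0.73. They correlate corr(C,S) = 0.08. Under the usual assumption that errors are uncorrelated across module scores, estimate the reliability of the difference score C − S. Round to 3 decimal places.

Var(C−S) = 16.2² + 7.3² − 2·16.2·7.3·0.08 = 315.73 − 18.9216 = 296.808.
With uncorrelated errors the cross-covariances are all true-score covariance, so they carry over unchanged; only the diagonal terms shrink to ρᵢσᵢ².
True-score variance = [16.2²·0.78 + 7.3²·0.73] − 18.9216 = 243.605 − 18.9216 = 224.683.
Reliability = 224.683 / 296.808 = 0.757.

0.757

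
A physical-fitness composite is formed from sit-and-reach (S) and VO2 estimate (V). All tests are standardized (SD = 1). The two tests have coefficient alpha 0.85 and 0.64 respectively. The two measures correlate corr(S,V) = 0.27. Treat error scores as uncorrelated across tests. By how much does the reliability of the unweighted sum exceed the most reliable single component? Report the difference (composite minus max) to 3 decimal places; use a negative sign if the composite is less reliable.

-0.051

Var(sum) = 2 + 0.54 = 2.54; true-score variance = 1.49 + 0.54 = 2.03; composite reliability = 0.7992.
Max component reliability = 0.8500.
Difference = 0.7992 − 0.8500 = -0.051.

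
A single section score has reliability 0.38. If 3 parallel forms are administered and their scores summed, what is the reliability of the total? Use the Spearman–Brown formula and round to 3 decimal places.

0.648

ρ_k = kρ / (1 + (k−1)ρ) = 3·0.38 / (1 + 2·0.38) = 1.140 / 1.760 = 0.648.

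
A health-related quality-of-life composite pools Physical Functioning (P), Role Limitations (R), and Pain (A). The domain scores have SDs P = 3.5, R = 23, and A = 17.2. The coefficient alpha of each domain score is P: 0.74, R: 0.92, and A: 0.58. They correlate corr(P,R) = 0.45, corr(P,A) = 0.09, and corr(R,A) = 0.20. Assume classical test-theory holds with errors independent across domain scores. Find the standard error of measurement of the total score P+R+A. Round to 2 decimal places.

Var(total) = 837.09 + 241.526 = 1078.62.
True-score variance = 667.332 + 241.526 = 908.858, so reliability = 0.8426.
Error variance = 1078.62 − 908.858 = 169.758; SEM = √169.758 = 13.03.

13.03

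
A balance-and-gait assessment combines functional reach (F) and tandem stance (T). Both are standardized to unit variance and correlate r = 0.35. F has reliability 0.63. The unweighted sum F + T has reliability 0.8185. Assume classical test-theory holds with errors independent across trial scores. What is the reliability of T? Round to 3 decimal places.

0.880

Var(F+T) = 2 + 2·0.35 = 2.700.
True-score variance = ρ_F + ρ_T + 2·0.35, so 0.8185 = (0.63 + ρ_T + 0.70) / 2.700.
ρ_T = 0.8185·2.700 − 0.63 − 0.70 = 0.880.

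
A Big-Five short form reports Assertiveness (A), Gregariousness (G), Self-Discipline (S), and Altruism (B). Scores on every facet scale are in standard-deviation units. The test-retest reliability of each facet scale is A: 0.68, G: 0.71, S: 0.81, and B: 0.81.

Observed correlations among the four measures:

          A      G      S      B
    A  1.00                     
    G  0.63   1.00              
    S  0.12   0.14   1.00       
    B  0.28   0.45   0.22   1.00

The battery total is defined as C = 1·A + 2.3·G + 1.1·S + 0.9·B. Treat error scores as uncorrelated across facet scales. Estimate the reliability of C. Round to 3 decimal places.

Var(C) = 1 + 2.3² + 1.1² + 0.9² + 2·[2.3·0.63 + 1.1·0.12 + 0.9·0.28 + 2.53·0.14 + 2.07·0.45 + 0.99·0.22] = 8.31 + 6.673 = 14.983.
With uncorrelated errors the cross-covariances are all true-score covariance, so they carry over unchanged; only the diagonal terms shrink to ρᵢσᵢ².
True-score variance = [0.68 + 2.3²·0.71 + 1.1²·0.81 + 0.9²·0.81] + 6.673 = 6.0721 + 6.673 = 12.7451.
Reliability = 12.7451 / 14.983 = 0.851.

0.851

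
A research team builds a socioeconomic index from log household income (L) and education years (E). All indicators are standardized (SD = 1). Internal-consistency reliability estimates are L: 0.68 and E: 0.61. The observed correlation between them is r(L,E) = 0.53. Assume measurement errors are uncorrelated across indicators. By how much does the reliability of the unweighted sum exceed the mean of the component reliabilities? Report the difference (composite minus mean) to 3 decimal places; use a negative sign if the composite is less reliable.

Var(sum) = 2 + 1.06 = 3.06; true-score variance = 1.29 + 1.06 = 2.35; composite reliability = 0.7680.
Mean component reliability = 0.6450.
Difference = 0.7680 − 0.6450 = 0.123.

0.123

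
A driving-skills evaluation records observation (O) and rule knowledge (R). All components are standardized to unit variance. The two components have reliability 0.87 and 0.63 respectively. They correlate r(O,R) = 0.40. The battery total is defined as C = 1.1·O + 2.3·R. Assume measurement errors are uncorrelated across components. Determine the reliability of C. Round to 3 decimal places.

Var(C) = 1.1² + 2.3² + 2·[2.53·0.40] = 6.5 + 2.024 = 8.524.
Because errors are independent across components, Cov(Tᵢ,Tⱼ) = Cov(Xᵢ,Xⱼ); the off-diagonal part of the true-score variance is the same as above.
True-score variance = [1.1²·0.87 + 2.3²·0.63] + 2.024 = 4.3854 + 2.024 = 6.4094.
Reliability = 6.4094 / 8.524 = 0.752.

0.752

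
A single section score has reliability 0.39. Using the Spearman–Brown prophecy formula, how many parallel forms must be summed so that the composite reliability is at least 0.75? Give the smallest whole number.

k ≥ ρ*(1−ρ₁)/(ρ₁(1−ρ*)) = 0.75·0.61 / (0.39·0.25) = 4.692.
Smallest integer k = 5.

5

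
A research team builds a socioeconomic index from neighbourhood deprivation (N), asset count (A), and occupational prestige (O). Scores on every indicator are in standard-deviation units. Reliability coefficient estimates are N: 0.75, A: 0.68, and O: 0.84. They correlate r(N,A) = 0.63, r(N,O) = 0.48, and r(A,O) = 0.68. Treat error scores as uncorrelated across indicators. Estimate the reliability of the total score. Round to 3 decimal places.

0.889

Var(N+A+O) = 3 + 2·[0.63 + 0.48 + 0.68] = 3 + 3.58 = 6.58.
With uncorrelated errors the cross-covariances are all true-score covariance, so they carry over unchanged; only the diagonal terms shrink to ρᵢσᵢ².
True-score variance = [0.75 + 0.68 + 0.84] + 3.58 = 2.27 + 3.58 = 5.85.
Reliability = 5.85 / 6.58 = 0.889.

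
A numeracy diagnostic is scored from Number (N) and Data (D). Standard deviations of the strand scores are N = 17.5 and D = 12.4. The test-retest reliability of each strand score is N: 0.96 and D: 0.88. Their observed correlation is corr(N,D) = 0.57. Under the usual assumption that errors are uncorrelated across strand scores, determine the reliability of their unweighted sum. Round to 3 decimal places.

0.957

Var(N+D) = 17.5² + 12.4² + 2·[17.5·12.4·0.57] = 460.01 + 247.38 = 707.39.
With uncorrelated errors the cross-covariances are all true-score covariance, so they carry over unchanged; only the diagonal terms shrink to ρᵢσᵢ².
True-score variance = [17.5²·0.96 + 12.4²·0.88] + 247.38 = 429.309 + 247.38 = 676.689.
Reliability = 676.689 / 707.39 = 0.957.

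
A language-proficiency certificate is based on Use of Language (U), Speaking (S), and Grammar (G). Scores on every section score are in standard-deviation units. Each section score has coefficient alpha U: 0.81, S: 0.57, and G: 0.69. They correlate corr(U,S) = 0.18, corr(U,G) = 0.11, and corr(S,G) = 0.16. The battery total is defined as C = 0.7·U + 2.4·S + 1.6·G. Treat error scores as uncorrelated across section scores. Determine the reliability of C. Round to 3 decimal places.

Var(C) = 0.7² + 2.4² + 1.6² + 2·[1.68·0.18 + 1.12·0.11 + 3.84·0.16] = 8.81 + 2.08 = 10.89.
With uncorrelated errors the cross-covariances are all true-score covariance, so they carry over unchanged; only the diagonal terms shrink to ρᵢσᵢ².
True-score variance = [0.7²·0.81 + 2.4²·0.57 + 1.6²·0.69] + 2.08 = 5.4465 + 2.08 = 7.5265.
Reliability = 7.5265 / 10.89 = 0.691.

0.691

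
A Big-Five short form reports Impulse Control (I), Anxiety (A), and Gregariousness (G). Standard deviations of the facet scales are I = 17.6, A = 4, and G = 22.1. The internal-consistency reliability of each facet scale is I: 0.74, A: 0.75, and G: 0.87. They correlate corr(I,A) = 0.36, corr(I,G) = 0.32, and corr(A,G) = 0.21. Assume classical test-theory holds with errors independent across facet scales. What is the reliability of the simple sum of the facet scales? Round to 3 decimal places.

0.871

Var(I+A+G) = 17.6² + 4² + 22.1² + 2·[17.6·4·0.36 + 17.6·22.1·0.32 + 4·22.1·0.21] = 814.17 + 336.75 = 1150.92.
Under uncorrelated errors the observed covariances equal the true-score covariances, so only the own-variance terms attenuate.
True-score variance = [17.6²·0.74 + 4²·0.75 + 22.1²·0.87] + 336.75 = 666.139 + 336.75 = 1002.89.
Reliability = 1002.89 / 1150.92 = 0.871.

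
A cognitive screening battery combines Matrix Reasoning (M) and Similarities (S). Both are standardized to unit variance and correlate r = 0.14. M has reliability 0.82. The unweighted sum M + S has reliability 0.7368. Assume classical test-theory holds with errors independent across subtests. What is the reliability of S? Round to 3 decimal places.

0.580

Var(M+S) = 2 + 2·0.14 = 2.280.
True-score variance = ρ_M + ρ_S + 2·0.14, so 0.7368 = (0.82 + ρ_S + 0.28) / 2.280.
ρ_S = 0.7368·2.280 − 0.82 − 0.28 = 0.580.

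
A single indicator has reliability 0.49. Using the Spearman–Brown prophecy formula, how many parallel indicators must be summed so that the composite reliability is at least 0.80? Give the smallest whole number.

k ≥ ρ*(1−ρ₁)/(ρ₁(1−ρ*)) = 0.80·0.51 / (0.49·0.20) = 4.163.
Smallest integer k = 5.

5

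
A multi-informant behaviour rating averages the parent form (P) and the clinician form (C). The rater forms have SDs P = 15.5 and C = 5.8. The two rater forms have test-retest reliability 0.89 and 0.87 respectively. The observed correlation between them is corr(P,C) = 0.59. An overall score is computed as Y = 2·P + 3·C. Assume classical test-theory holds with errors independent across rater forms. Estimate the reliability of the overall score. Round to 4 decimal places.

Var(Y) = 2²·15.5² + 3²·5.8² + 2·[6·15.5·5.8·0.59] = 1263.76 + 636.492 = 1900.25.
Because errors are independent across components, Cov(Tᵢ,Tⱼ) = Cov(Xᵢ,Xⱼ); the off-diagonal part of the true-score variance is the same as above.
True-score variance = [2²·15.5²·0.89 + 3²·5.8²·0.87] + 636.492 = 1118.69 + 636.492 = 1755.18.
Reliability = 1755.18 / 1900.25 = 0.9237.

0.9237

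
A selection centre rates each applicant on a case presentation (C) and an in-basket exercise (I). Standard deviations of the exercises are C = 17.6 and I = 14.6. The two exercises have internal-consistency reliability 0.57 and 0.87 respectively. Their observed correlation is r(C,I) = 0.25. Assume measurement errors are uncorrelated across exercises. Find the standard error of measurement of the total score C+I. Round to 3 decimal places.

Var(total) = 522.92 + 128.48 = 651.4.
True-score variance = 362.012 + 128.48 = 490.492, so reliability = 0.7530.
Error variance = 651.4 − 490.492 = 160.908; SEM = √160.908 = 12.685.

12.685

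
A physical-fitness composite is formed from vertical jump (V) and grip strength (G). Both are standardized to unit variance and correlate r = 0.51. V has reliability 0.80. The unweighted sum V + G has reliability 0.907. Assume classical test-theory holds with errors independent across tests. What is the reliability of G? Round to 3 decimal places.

Var(V+G) = 2 + 2·0.51 = 3.020.
True-score variance = ρ_V + ρ_G + 2·0.51, so 0.907 = (0.80 + ρ_G + 1.02) / 3.020.
ρ_G = 0.907·3.020 − 0.80 − 1.02 = 0.919.

0.919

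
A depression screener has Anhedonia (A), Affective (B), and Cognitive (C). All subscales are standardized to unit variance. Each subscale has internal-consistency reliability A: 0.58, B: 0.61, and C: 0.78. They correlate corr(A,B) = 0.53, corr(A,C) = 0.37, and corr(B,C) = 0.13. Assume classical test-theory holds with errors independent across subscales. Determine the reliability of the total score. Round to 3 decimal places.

Var(A+B+C) = 3 + 2·[0.53 + 0.37 + 0.13] = 3 + 2.06 = 5.06.
With uncorrelated errors the cross-covariances are all true-score covariance, so they carry over unchanged; only the diagonal terms shrink to ρᵢσᵢ².
True-score variance = [0.58 + 0.61 + 0.78] + 2.06 = 1.97 + 2.06 = 4.03.
Reliability = 4.03 / 5.06 = 0.796.

0.796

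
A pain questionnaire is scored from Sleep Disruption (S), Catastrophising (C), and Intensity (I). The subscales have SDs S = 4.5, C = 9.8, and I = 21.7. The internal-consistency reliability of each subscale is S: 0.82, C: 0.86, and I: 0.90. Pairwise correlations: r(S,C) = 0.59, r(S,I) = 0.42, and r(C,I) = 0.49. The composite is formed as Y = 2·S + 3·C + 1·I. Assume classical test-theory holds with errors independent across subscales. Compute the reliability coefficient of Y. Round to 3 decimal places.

0.927

Var(Y) = 2²·4.5² + 3²·9.8² + 21.7² + 2·[6·4.5·9.8·0.59 + 2·4.5·21.7·0.42 + 3·9.8·21.7·0.49] = 1416.25 + 1101.5 = 2517.75.
With uncorrelated errors the cross-covariances are all true-score covariance, so they carry over unchanged; only the diagonal terms shrink to ρᵢσᵢ².
True-score variance = [2²·4.5²·0.82 + 3²·9.8²·0.86 + 21.7²·0.90] + 1101.5 = 1233.57 + 1101.5 = 2335.07.
Reliability = 2335.07 / 2517.75 = 0.927.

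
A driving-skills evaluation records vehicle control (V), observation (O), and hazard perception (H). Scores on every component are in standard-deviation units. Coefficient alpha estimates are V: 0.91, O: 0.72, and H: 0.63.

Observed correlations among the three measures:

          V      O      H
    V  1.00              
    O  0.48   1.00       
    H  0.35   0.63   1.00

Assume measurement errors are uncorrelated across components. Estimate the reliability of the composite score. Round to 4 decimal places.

Var(V+O+H) = 3 + 2·[0.48 + 0.35 + 0.63] = 3 + 2.92 = 5.92.
With uncorrelated errors the cross-covariances are all true-score covariance, so they carry over unchanged; only the diagonal terms shrink to ρᵢσᵢ².
True-score variance = [0.91 + 0.72 + 0.63] + 2.92 = 2.26 + 2.92 = 5.18.
Reliability = 5.18 / 5.92 = 0.8750.

0.8750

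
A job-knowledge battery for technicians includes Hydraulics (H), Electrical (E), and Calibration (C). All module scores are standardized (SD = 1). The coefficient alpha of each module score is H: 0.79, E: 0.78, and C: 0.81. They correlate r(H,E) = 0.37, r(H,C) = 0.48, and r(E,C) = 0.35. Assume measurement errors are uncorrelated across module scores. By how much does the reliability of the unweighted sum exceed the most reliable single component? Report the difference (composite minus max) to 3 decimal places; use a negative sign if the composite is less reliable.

0.075

Var(sum) = 3 + 2.4 = 5.4; true-score variance = 2.38 + 2.4 = 4.78; composite reliability = 0.8852.
Max component reliability = 0.8100.
Difference = 0.8852 − 0.8100 = 0.075.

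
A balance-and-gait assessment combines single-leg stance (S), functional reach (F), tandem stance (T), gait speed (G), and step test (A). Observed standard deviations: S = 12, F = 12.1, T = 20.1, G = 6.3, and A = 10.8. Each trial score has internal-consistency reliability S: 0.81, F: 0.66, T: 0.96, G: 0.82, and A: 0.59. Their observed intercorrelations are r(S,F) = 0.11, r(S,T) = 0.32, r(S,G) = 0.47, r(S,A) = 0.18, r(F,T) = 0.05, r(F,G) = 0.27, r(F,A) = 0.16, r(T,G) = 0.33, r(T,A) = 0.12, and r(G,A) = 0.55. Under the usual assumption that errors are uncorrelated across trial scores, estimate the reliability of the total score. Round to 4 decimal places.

0.8993

Var(S+F+T+G+A) = 12² + 12.1² + 20.1² + 6.3² + 10.8² + 2·[12·12.1·0.11 + 12·20.1·0.32 + 12·6.3·0.47 + 12·10.8·0.18 + 12.1·20.1·0.05 + 12.1·6.3·0.27 + 12.1·10.8·0.16 + 20.1·6.3·0.33 + 20.1·10.8·0.12 + 6.3·10.8·0.55] = 850.75 + 621.854 = 1472.6.
With uncorrelated errors the cross-covariances are all true-score covariance, so they carry over unchanged; only the diagonal terms shrink to ρᵢσᵢ².
True-score variance = [12²·0.81 + 12.1²·0.66 + 20.1²·0.96 + 6.3²·0.82 + 10.8²·0.59] + 621.854 = 702.484 + 621.854 = 1324.34.
Reliability = 1324.34 / 1472.6 = 0.8993.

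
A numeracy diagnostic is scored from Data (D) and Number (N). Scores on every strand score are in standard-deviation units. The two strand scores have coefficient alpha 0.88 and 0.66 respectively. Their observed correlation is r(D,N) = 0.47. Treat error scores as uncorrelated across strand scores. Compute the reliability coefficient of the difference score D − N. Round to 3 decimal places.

0.566

Var(D−N) = 1 + 1 − 2·0.47 = 2 − 0.94 = 1.06.
With uncorrelated errors the cross-covariances are all true-score covariance, so they carry over unchanged; only the diagonal terms shrink to ρᵢσᵢ².
True-score variance = [0.88 + 0.66] − 0.94 = 1.54 − 0.94 = 0.6.
Reliability = 0.6 / 1.06 = 0.566.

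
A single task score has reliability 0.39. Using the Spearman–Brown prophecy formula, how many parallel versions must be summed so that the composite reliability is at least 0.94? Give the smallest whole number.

k ≥ ρ*(1−ρ₁)/(ρ₁(1−ρ*)) = 0.94·0.61 / (0.39·0.06) = 24.504.
Smallest integer k = 25.

25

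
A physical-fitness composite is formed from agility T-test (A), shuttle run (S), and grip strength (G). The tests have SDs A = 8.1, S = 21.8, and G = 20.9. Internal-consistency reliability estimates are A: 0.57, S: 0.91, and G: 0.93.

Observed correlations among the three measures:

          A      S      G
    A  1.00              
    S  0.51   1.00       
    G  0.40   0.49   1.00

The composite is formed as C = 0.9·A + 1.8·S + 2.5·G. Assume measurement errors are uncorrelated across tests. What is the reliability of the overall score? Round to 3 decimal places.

Var(C) = 0.9²·8.1² + 1.8²·21.8² + 2.5²·20.9² + 2·[1.62·8.1·21.8·0.51 + 2.25·8.1·20.9·0.40 + 4.5·21.8·20.9·0.49] = 4322.98 + 2605.79 = 6928.77.
With uncorrelated errors the cross-covariances are all true-score covariance, so they carry over unchanged; only the diagonal terms shrink to ρᵢσᵢ².
True-score variance = [0.9²·8.1²·0.57 + 1.8²·21.8²·0.91 + 2.5²·20.9²·0.93] + 2605.79 = 3970.45 + 2605.79 = 6576.23.
Reliability = 6576.23 / 6928.77 = 0.949.

0.949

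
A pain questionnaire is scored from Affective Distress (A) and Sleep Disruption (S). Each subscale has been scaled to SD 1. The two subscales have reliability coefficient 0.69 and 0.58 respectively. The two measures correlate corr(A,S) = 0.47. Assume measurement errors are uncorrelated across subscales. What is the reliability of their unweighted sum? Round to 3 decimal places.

0.752

Var(A+S) = 2 + 2·[0.47] = 2 + 0.94 = 2.94.
Under uncorrelated errors the observed covariances equal the true-score covariances, so only the own-variance terms attenuate.
True-score variance = [0.69 + 0.58] + 0.94 = 1.27 + 0.94 = 2.21.
Reliability = 2.21 / 2.94 = 0.752.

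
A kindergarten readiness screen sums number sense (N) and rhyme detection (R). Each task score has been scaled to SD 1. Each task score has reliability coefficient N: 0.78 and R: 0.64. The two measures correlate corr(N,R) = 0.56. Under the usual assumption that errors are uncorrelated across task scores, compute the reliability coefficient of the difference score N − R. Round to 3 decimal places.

0.341

Var(N−R) = 1 + 1 − 2·0.56 = 2 − 1.12 = 0.88.
With uncorrelated errors the cross-covariances are all true-score covariance, so they carry over unchanged; only the diagonal terms shrink to ρᵢσᵢ².
True-score variance = [0.78 + 0.64] − 1.12 = 1.42 − 1.12 = 0.3.
Reliability = 0.3 / 0.88 = 0.341.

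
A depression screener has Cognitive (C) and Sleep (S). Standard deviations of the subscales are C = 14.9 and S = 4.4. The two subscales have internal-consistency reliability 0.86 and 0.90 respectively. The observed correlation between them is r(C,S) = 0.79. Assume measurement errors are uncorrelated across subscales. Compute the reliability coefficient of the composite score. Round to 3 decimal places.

Var(C+S) = 14.9² + 4.4² + 2·[14.9·4.4·0.79] = 241.37 + 103.585 = 344.955.
Under uncorrelated errors the observed covariances equal the true-score covariances, so only the own-variance terms attenuate.
True-score variance = [14.9²·0.86 + 4.4²·0.90] + 103.585 = 208.353 + 103.585 = 311.937.
Reliability = 311.937 / 344.955 = 0.904.

0.904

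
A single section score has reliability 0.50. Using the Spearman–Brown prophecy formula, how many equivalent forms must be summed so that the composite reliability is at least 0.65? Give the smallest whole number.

k ≥ ρ*(1−ρ₁)/(ρ₁(1−ρ*)) = 0.65·0.50 / (0.50·0.35) = 1.857.
Smallest integer k = 2.

2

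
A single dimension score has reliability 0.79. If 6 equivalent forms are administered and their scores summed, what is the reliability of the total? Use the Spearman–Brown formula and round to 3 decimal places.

0.958

ρ_k = kρ / (1 + (k−1)ρ) = 6·0.79 / (1 + 5·0.79) = 4.740 / 4.950 = 0.958.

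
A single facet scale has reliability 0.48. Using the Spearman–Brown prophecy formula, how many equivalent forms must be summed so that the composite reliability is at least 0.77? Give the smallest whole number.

4

k ≥ ρ*(1−ρ₁)/(ρ₁(1−ρ*)) = 0.77·0.52 / (0.48·0.23) = 3.627.
Smallest integer k = 4.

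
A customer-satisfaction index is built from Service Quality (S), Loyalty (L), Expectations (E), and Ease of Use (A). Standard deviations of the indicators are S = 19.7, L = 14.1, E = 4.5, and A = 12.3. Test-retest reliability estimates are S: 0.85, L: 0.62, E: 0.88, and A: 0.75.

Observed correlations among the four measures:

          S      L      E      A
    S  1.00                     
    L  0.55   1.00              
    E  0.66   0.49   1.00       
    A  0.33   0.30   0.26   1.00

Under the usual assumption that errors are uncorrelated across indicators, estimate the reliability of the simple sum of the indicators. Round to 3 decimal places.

Var(S+L+E+A) = 19.7² + 14.1² + 4.5² + 12.3² + 2·[19.7·14.1·0.55 + 19.7·4.5·0.66 + 19.7·12.3·0.33 + 14.1·4.5·0.49 + 14.1·12.3·0.30 + 4.5·12.3·0.26] = 758.44 + 777.511 = 1535.95.
Because errors are independent across components, Cov(Tᵢ,Tⱼ) = Cov(Xᵢ,Xⱼ); the off-diagonal part of the true-score variance is the same as above.
True-score variance = [19.7²·0.85 + 14.1²·0.62 + 4.5²·0.88 + 12.3²·0.75] + 777.511 = 584.426 + 777.511 = 1361.94.
Reliability = 1361.94 / 1535.95 = 0.887.

0.887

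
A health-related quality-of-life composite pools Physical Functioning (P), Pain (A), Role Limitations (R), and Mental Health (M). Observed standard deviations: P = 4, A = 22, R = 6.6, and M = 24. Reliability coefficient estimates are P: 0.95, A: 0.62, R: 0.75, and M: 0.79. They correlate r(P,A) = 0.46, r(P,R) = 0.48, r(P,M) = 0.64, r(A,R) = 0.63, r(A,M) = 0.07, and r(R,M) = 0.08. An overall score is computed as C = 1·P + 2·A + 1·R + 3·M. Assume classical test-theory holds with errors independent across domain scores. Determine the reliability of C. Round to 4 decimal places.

0.7870

Var(C) = 4² + 2²·22² + 6.6² + 3²·24² + 2·[2·4·22·0.46 + 4·6.6·0.48 + 3·4·24·0.64 + 2·22·6.6·0.63 + 6·22·24·0.07 + 3·6.6·24·0.08] = 7179.56 + 1441.36 = 8620.92.
With uncorrelated errors the cross-covariances are all true-score covariance, so they carry over unchanged; only the diagonal terms shrink to ρᵢσᵢ².
True-score variance = [4²·0.95 + 2²·22²·0.62 + 6.6²·0.75 + 3²·24²·0.79] + 1441.36 = 5343.55 + 1441.36 = 6784.91.
Reliability = 6784.91 / 8620.92 = 0.7870.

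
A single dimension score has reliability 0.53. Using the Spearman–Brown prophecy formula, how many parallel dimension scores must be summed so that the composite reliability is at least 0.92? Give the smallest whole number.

k ≥ ρ*(1−ρ₁)/(ρ₁(1−ρ*)) = 0.92·0.47 / (0.53·0.08) = 10.198.
Smallest integer k = 11.

11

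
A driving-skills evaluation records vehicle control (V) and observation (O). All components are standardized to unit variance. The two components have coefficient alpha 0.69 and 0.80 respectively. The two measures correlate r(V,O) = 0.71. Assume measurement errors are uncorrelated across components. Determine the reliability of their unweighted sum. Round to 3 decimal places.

Var(V+O) = 2 + 2·[0.71] = 2 + 1.42 = 3.42.
Under uncorrelated errors the observed covariances equal the true-score covariances, so only the own-variance terms attenuate.
True-score variance = [0.69 + 0.80] + 1.42 = 1.49 + 1.42 = 2.91.
Reliability = 2.91 / 3.42 = 0.851.

0.851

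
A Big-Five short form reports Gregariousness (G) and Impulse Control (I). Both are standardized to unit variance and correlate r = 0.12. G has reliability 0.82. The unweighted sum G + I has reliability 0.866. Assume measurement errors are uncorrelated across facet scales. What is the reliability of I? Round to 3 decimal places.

0.880

Var(G+I) = 2 + 2·0.12 = 2.240.
True-score variance = ρ_G + ρ_I + 2·0.12, so 0.866 = (0.82 + ρ_I + 0.24) / 2.240.
ρ_I = 0.866·2.240 − 0.82 − 0.24 = 0.880.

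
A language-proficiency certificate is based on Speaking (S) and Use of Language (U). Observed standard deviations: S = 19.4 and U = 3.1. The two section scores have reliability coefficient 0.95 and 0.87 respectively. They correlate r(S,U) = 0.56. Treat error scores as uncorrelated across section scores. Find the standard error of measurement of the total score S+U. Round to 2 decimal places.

Var(total) = 385.97 + 67.3568 = 453.327.
True-score variance = 365.903 + 67.3568 = 433.259, so reliability = 0.9557.
Error variance = 453.327 − 433.259 = 20.0673; SEM = √20.0673 = 4.48.

4.48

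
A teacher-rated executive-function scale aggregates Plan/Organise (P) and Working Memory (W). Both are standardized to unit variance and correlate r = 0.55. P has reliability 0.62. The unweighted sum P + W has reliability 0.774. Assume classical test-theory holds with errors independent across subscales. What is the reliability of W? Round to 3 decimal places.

Var(P+W) = 2 + 2·0.55 = 3.100.
True-score variance = ρ_P + ρ_W + 2·0.55, so 0.774 = (0.62 + ρ_W + 1.10) / 3.100.
ρ_W = 0.774·3.100 − 0.62 − 1.10 = 0.679.

0.679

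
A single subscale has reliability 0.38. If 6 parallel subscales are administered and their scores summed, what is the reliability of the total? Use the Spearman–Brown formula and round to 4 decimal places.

ρ_k = kρ / (1 + (k−1)ρ) = 6·0.38 / (1 + 5·0.38) = 2.280 / 2.900 = 0.7862.

0.7862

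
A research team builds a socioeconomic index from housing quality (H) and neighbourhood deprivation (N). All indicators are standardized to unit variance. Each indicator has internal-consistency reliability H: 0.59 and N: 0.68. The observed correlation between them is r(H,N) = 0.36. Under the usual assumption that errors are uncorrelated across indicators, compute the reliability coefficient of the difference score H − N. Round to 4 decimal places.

Var(H−N) = 1 + 1 − 2·0.36 = 2 − 0.72 = 1.28.
Under uncorrelated errors the observed covariances equal the true-score covariances, so only the own-variance terms attenuate.
True-score variance = [0.59 + 0.68] − 0.72 = 1.27 − 0.72 = 0.55.
Reliability = 0.55 / 1.28 = 0.4297.

0.4297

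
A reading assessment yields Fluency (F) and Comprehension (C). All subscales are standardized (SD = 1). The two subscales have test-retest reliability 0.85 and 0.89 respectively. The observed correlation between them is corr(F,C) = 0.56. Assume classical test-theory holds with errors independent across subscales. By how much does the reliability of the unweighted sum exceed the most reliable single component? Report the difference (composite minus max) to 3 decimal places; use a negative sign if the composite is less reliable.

Var(sum) = 2 + 1.12 = 3.12; true-score variance = 1.74 + 1.12 = 2.86; composite reliability = 0.9167.
Max component reliability = 0.8900.
Difference = 0.9167 − 0.8900 = 0.027.

0.027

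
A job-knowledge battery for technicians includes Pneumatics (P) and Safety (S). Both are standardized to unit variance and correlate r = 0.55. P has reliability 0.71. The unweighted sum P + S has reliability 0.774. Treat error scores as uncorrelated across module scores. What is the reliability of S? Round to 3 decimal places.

Var(P+S) = 2 + 2·0.55 = 3.100.
True-score variance = ρ_P + ρ_S + 2·0.55, so 0.774 = (0.71 + ρ_S + 1.10) / 3.100.
ρ_S = 0.774·3.100 − 0.71 − 1.10 = 0.589.

0.589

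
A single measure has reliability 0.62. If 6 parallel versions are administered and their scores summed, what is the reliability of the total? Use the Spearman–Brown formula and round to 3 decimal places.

ρ_k = kρ / (1 + (k−1)ρ) = 6·0.62 / (1 + 5·0.62) = 3.720 / 4.100 = 0.907.

0.907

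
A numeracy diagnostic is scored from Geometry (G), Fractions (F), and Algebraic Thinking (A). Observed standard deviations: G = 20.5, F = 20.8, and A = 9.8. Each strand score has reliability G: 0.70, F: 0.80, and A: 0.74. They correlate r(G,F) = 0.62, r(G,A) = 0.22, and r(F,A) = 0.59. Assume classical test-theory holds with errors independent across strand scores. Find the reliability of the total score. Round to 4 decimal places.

0.8685

Var(G+F+A) = 20.5² + 20.8² + 9.8² + 2·[20.5·20.8·0.62 + 20.5·9.8·0.22 + 20.8·9.8·0.59] = 948.93 + 857.663 = 1806.59.
Under uncorrelated errors the observed covariances equal the true-score covariances, so only the own-variance terms attenuate.
True-score variance = [20.5²·0.70 + 20.8²·0.80 + 9.8²·0.74] + 857.663 = 711.357 + 857.663 = 1569.02.
Reliability = 1569.02 / 1806.59 = 0.8685.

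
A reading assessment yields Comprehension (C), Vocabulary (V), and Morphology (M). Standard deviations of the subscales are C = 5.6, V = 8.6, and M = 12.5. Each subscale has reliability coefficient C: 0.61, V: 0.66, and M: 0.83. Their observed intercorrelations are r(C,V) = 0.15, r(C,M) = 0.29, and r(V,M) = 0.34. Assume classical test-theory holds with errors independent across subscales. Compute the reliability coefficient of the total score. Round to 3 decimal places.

Var(C+V+M) = 5.6² + 8.6² + 12.5² + 2·[5.6·8.6·0.15 + 5.6·12.5·0.29 + 8.6·12.5·0.34] = 261.57 + 128.148 = 389.718.
Because errors are independent across components, Cov(Tᵢ,Tⱼ) = Cov(Xᵢ,Xⱼ); the off-diagonal part of the true-score variance is the same as above.
True-score variance = [5.6²·0.61 + 8.6²·0.66 + 12.5²·0.83] + 128.148 = 197.631 + 128.148 = 325.779.
Reliability = 325.779 / 389.718 = 0.836.

0.836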